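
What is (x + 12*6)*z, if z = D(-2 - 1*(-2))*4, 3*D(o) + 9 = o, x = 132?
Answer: -2448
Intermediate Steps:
D(o) = -3 + o/3
z = -12 (z = (-3 + (-2 - 1*(-2))/3)*4 = (-3 + (-2 + 2)/3)*4 = (-3 + (1/3)*0)*4 = (-3 + 0)*4 = -3*4 = -12)
(x + 12*6)*z = (132 + 12*6)*(-12) = (132 + 72)*(-12) = 204*(-12) = -2448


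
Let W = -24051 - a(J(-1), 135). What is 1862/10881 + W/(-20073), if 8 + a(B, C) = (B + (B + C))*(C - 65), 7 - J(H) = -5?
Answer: 140031113/72804771 ≈ 1.9234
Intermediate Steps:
J(H) = 12 (J(H) = 7 - 1*(-5) = 7 + 5 = 12)
a(B, C) = -8 + (-65 + C)*(C + 2*B) (a(B, C) = -8 + (B + (B + C))*(C - 65) = -8 + (C + 2*B)*(-65 + C) = -8 + (-65 + C)*(C + 2*B))
W = -35173 (W = -24051 - (-8 + 135**2 - 130*12 - 65*135 + 2*12*135) = -24051 - (-8 + 18225 - 1560 - 8775 + 3240) = -24051 - 1*11122 = -24051 - 11122 = -35173)
1862/10881 + W/(-20073) = 1862/10881 - 35173/(-20073) = 1862*(1/10881) - 35173*(-1/20073) = 1862/10881 + 35173/20073 = 140031113/72804771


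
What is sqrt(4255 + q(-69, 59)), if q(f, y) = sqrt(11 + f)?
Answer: sqrt(4255 + I*sqrt(58)) ≈ 65.23 + 0.0584*I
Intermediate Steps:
sqrt(4255 + q(-69, 59)) = sqrt(4255 + sqrt(11 - 69)) = sqrt(4255 + sqrt(-58)) = sqrt(4255 + I*sqrt(58))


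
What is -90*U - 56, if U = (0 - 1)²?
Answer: -146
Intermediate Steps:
U = 1 (U = (-1)² = 1)
-90*U - 56 = -90*1 - 56 = -90 - 56 = -146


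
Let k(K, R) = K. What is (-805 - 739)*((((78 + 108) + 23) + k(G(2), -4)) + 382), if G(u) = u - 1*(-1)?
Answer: -917136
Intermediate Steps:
G(u) = 1 + u (G(u) = u + 1 = 1 + u)
(-805 - 739)*((((78 + 108) + 23) + k(G(2), -4)) + 382) = (-805 - 739)*((((78 + 108) + 23) + (1 + 2)) + 382) = -1544*(((186 + 23) + 3) + 382) = -1544*((209 + 3) + 382) = -1544*(212 + 382) = -1544*594 = -917136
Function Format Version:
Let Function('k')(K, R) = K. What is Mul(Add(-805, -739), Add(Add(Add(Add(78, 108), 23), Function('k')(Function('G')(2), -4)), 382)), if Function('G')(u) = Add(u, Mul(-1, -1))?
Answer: -917136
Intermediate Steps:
Function('G')(u) = Add(1, u) (Function('G')(u) = Add(u, 1) = Add(1, u))
Mul(Add(-805, -739), Add(Add(Add(Add(78, 108), 23), Function('k')(Function('G')(2), -4)), 382)) = Mul(Add(-805, -739), Add(Add(Add(Add(78, 108), 23), Add(1, 2)), 382)) = Mul(-1544, Add(Add(Add(186, 23), 3), 382)) = Mul(-1544, Add(Add(209, 3), 382)) = Mul(-1544, Add(212, 382)) = Mul(-1544, 594) = -917136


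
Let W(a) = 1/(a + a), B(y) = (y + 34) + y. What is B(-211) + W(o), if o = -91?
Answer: -70617/182 ≈ -388.01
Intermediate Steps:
B(y) = 34 + 2*y (B(y) = (34 + y) + y = 34 + 2*y)
W(a) = 1/(2*a)
B(-211) + W(o) = (34 + 2*(-211)) + (½)/(-91) = (34 - 422) + (½)*(-1/91) = -388 - 1/182 = -70617/182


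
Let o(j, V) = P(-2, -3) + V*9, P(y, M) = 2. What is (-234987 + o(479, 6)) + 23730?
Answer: -211201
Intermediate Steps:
o(j, V) = 2 + 9*V (o(j, V) = 2 + V*9 = 2 + 9*V)
(-234987 + o(479, 6)) + 23730 = (-234987 + (2 + 9*6)) + 23730 = (-234987 + (2 + 54)) + 23730 = (-234987 + 56) + 23730 = -234931 + 23730 = -211201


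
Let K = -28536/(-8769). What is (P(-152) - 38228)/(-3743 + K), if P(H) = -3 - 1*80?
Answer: 15997579/1561611 ≈ 10.244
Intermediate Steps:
P(H) = -83 (P(H) = -3 - 80 = -83)
K = 9512/2923 (K = -28536*(-1/8769) = 9512/2923 ≈ 3.2542)
(P(-152) - 38228)/(-3743 + K) = (-83 - 38228)/(-3743 + 9512/2923) = -38311/(-10931277/2923) = -38311*(-2923/10931277) = 15997579/1561611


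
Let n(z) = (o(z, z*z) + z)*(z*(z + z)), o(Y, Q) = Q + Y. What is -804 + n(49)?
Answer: 11999394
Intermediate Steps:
n(z) = 2*z²*(z² + 2*z) (n(z) = ((z*z + z) + z)*(z*(z + z)) = ((z² + z) + z)*(z*(2*z)) = ((z + z²) + z)*(2*z²) = (z² + 2*z)*(2*z²) = 2*z²*(z² + 2*z))
-804 + n(49) = -804 + 2*49³*(2 + 49) = -804 + 2*117649*51 = -804 + 12000198 = 11999394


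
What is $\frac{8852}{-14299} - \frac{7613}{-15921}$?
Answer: $- \frac{32074405}{227654379} \approx -0.14089$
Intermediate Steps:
$\frac{8852}{-14299} - \frac{7613}{-15921} = 8852 \left(- \frac{1}{14299}\right) - - \frac{7613}{15921} = - \frac{8852}{14299} + \frac{7613}{15921} = - \frac{32074405}{227654379}$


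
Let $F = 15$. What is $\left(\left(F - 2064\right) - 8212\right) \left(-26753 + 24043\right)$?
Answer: $27807310$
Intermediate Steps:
$\left(\left(F - 2064\right) - 8212\right) \left(-26753 + 24043\right) = \left(\left(15 - 2064\right) - 8212\right) \left(-26753 + 24043\right) = \left(\left(15 - 2064\right) - 8212\right) \left(-2710\right) = \left(-2049 - 8212\right) \left(-2710\right) = \left(-10261\right) \left(-2710\right) = 27807310$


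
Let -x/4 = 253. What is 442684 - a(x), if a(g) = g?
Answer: 443696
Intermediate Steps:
x = -1012 (x = -4*253 = -1012)
442684 - a(x) = 442684 - 1*(-1012) = 442684 + 1012 = 443696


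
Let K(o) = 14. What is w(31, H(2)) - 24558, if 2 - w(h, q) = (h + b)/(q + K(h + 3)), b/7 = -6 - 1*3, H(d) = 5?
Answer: -466532/19 ≈ -24554.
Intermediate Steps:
b = -63 (b = 7*(-6 - 1*3) = 7*(-6 - 3) = 7*(-9) = -63)
w(h, q) = 2 - (-63 + h)/(14 + q) (w(h, q) = 2 - (h - 63)/(q + 14) = 2 - (-63 + h)/(14 + q))
w(31, H(2)) - 24558 = (91 - 1*31 + 2*5)/(14 + 5) - 24558 = (91 - 31 + 10)/19 - 24558 = (1/19)*70 - 24558 = 70/19 - 24558 = -466532/19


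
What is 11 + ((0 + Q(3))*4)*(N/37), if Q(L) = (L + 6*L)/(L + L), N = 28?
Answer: 799/37 ≈ 21.595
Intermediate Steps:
Q(L) = 7/2 (Q(L) = (7*L)/((2*L)) = (7*L)*(1/(2*L)) = 7/2)
11 + ((0 + Q(3))*4)*(N/37) = 11 + ((0 + 7/2)*4)*(28/37) = 11 + ((7/2)*4)*(28*(1/37)) = 11 + 14*(28/37) = 11 + 392/37 = 799/37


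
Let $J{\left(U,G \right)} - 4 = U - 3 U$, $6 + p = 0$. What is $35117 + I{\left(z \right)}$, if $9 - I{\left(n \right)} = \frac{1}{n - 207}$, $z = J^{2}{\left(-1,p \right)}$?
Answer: $\frac{6006547}{171} \approx 35126.0$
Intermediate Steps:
$p = -6$ ($p = -6 + 0 = -6$)
$J{\left(U,G \right)} = 4 - 2 U$ ($J{\left(U,G \right)} = 4 + \left(U - 3 U\right) = 4 - 2 U$)
$z = 36$ ($z = \left(4 - -2\right)^{2} = \left(4 + 2\right)^{2} = 6^{2} = 36$)
$I{\left(n \right)} = 9 - \frac{1}{-207 + n}$ ($I{\left(n \right)} = 9 - \frac{1}{n - 207} = 9 - \frac{1}{-207 + n}$)
$35117 + I{\left(z \right)} = 35117 + \frac{-1864 + 9 \cdot 36}{-207 + 36} = 35117 + \frac{-1864 + 324}{-171} = 35117 - - \frac{1540}{171} = 35117 + \frac{1540}{171} = \frac{6006547}{171}$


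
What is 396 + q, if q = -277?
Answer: 119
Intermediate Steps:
396 + q = 396 - 277 = 119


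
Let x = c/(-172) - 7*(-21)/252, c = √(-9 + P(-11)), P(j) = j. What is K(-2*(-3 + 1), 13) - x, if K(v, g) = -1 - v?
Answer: -67/12 + I*√5/86 ≈ -5.5833 + 0.026001*I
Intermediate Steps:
c = 2*I*√5 (c = √(-9 - 11) = √(-20) = 2*I*√5 ≈ 4.4721*I)
x = 7/12 - I*√5/86 (x = (2*I*√5)/(-172) - 7*(-21)/252 = (2*I*√5)*(-1/172) + 147*(1/252) = -I*√5/86 + 7/12 = 7/12 - I*√5/86 ≈ 0.58333 - 0.026001*I)
K(-2*(-3 + 1), 13) - x = (-1 - (-2)*(-3 + 1)) - (7/12 - I*√5/86) = (-1 - (-2)*(-2)) + (-7/12 + I*√5/86) = (-1 - 1*4) + (-7/12 + I*√5/86) = (-1 - 4) + (-7/12 + I*√5/86) = -5 + (-7/12 + I*√5/86) = -67/12 + I*√5/86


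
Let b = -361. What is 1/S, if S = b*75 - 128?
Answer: -1/27203 ≈ -3.6761e-5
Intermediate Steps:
S = -27203 (S = -361*75 - 128 = -27075 - 128 = -27203)
1/S = 1/(-27203) = -1/27203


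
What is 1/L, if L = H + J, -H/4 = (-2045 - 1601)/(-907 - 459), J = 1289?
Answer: 683/873095 ≈ 0.00078227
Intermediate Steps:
H = -7292/683 (H = -4*(-2045 - 1601)/(-907 - 459) = -(-14584)/(-1366) = -(-14584)*(-1)/1366 = -4*1823/683 = -7292/683 ≈ -10.676)
L = 873095/683 (L = -7292/683 + 1289 = 873095/683 ≈ 1278.3)
1/L = 1/(873095/683) = 683/873095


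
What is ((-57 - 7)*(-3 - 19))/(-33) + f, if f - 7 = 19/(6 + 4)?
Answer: -1013/30 ≈ -33.767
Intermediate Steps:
f = 89/10 (f = 7 + 19/(6 + 4) = 7 + 19/10 = 89/10 ≈ 8.9000)
((-57 - 7)*(-3 - 19))/(-33) + f = ((-57 - 7)*(-3 - 19))/(-33) + 89/10 = -(-64)*(-22)/33 + 89/10 = -1/33*1408 + 89/10 = -128/3 + 89/10 = -1013/30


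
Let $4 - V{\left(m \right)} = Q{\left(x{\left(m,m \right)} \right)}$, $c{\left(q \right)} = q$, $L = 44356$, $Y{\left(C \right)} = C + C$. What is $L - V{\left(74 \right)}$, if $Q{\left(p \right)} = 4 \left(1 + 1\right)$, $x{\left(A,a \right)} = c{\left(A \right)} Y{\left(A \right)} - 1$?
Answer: $44360$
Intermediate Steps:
$Y{\left(C \right)} = 2 C$
$x{\left(A,a \right)} = -1 + 2 A^{2}$ ($x{\left(A,a \right)} = A 2 A - 1 = 2 A^{2} - 1 = -1 + 2 A^{2}$)
$Q{\left(p \right)} = 8$ ($Q{\left(p \right)} = 4 \cdot 2 = 8$)
$V{\left(m \right)} = -4$ ($V{\left(m \right)} = 4 - 8 = -4$)
$L - V{\left(74 \right)} = 44356 - -4 = 44356 + 4 = 44360$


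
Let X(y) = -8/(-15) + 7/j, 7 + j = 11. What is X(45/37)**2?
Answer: 18769/3600 ≈ 5.2136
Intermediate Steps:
j = 4 (j = -7 + 11 = 4)
X(y) = 137/60 (X(y) = -8/(-15) + 7/4 = -8*(-1/15) + 7*(1/4) = 8/15 + 7/4 = 137/60)
X(45/37)**2 = (137/60)**2 = 18769/3600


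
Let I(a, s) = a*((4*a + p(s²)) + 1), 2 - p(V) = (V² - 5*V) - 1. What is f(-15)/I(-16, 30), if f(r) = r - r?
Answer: 0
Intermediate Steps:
p(V) = 3 - V² + 5*V (p(V) = 2 - ((V² - 5*V) - 1) = 2 - (-1 + V² - 5*V) = 2 + (1 - V² + 5*V) = 3 - V² + 5*V)
f(r) = 0
I(a, s) = a*(4 - s⁴ + 4*a + 5*s²) (I(a, s) = a*((4*a + (3 - (s²)² + 5*s²)) + 1) = a*((4*a + (3 - s⁴ + 5*s²)) + 1) = a*((3 - s⁴ + 4*a + 5*s²) + 1) = a*(4 - s⁴ + 4*a + 5*s²))
f(-15)/I(-16, 30) = 0/((-16*(4 - 1*30⁴ + 4*(-16) + 5*30²))) = 0/((-16*(4 - 1*810000 - 64 + 5*900))) = 0/((-16*(4 - 810000 - 64 + 4500))) = 0/((-16*(-805560))) = 0/12888960 = 0*(1/12888960) = 0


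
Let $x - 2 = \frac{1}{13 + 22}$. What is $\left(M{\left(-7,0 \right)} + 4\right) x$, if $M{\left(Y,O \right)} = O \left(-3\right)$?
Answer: $\frac{284}{35} \approx 8.1143$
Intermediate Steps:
$M{\left(Y,O \right)} = - 3 O$
$x = \frac{71}{35}$ ($x = 2 + \frac{1}{13 + 22} = 2 + \frac{1}{35} = \frac{71}{35} \approx 2.0286$)
$\left(M{\left(-7,0 \right)} + 4\right) x = \left(\left(-3\right) 0 + 4\right) \frac{71}{35} = \left(0 + 4\right) \frac{71}{35} = 4 \cdot \frac{71}{35} = \frac{284}{35}$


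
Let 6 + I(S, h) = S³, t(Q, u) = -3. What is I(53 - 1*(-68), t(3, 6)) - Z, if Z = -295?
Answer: 1771850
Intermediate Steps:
I(S, h) = -6 + S³
I(53 - 1*(-68), t(3, 6)) - Z = (-6 + (53 - 1*(-68))³) - 1*(-295) = (-6 + (53 + 68)³) + 295 = (-6 + 121³) + 295 = (-6 + 1771561) + 295 = 1771555 + 295 = 1771850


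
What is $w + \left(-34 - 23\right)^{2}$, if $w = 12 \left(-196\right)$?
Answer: $897$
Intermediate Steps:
$w = -2352$
$w + \left(-34 - 23\right)^{2} = -2352 + \left(-34 - 23\right)^{2} = -2352 + \left(-57\right)^{2} = -2352 + 3249 = 897$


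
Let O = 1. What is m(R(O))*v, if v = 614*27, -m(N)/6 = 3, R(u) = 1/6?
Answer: -298404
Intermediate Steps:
R(u) = ⅙
m(N) = -18 (m(N) = -6*3 = -18)
v = 16578
m(R(O))*v = -18*16578 = -298404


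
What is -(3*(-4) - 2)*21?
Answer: 294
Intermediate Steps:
-(3*(-4) - 2)*21 = -(-12 - 2)*21 = -1*(-14)*21 = 14*21 = 294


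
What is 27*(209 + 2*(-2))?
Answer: 5535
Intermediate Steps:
27*(209 + 2*(-2)) = 27*(209 - 4) = 27*205 = 5535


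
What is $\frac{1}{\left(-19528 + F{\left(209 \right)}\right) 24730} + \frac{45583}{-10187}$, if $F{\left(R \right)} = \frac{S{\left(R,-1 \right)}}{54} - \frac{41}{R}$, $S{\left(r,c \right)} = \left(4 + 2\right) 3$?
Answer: $- \frac{13802230560319549}{3084556142704700} \approx -4.4746$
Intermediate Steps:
$S{\left(r,c \right)} = 18$ ($S{\left(r,c \right)} = 6 \cdot 3 = 18$)
$F{\left(R \right)} = \frac{1}{3} - \frac{41}{R}$ ($F{\left(R \right)} = \frac{18}{54} - \frac{41}{R} = 18 \cdot \frac{1}{54} - \frac{41}{R} = \frac{1}{3} - \frac{41}{R}$)
$\frac{1}{\left(-19528 + F{\left(209 \right)}\right) 24730} + \frac{45583}{-10187} = \frac{1}{\left(-19528 + \frac{-123 + 209}{3 \cdot 209}\right) 24730} + \frac{45583}{-10187} = \frac{1}{-19528 + \frac{1}{3} \cdot \frac{1}{209} \cdot 86} \cdot \frac{1}{24730} + 45583 \left(- \frac{1}{10187}\right) = \frac{1}{-19528 + \frac{86}{627}} \cdot \frac{1}{24730} - \frac{45583}{10187} = \frac{1}{- \frac{12243970}{627}} \cdot \frac{1}{24730} - \frac{45583}{10187} = \left(- \frac{627}{12243970}\right) \frac{1}{24730} - \frac{45583}{10187} = - \frac{627}{302793378100} - \frac{45583}{10187} = - \frac{13802230560319549}{3084556142704700}$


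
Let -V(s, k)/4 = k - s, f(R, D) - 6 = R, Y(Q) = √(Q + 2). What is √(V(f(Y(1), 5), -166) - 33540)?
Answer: 2*√(-8213 + √3) ≈ 181.23*I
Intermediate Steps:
Y(Q) = √(2 + Q)
f(R, D) = 6 + R
V(s, k) = -4*k + 4*s (V(s, k) = -4*(k - s) = -4*k + 4*s)
√(V(f(Y(1), 5), -166) - 33540) = √((-4*(-166) + 4*(6 + √(2 + 1))) - 33540) = √((664 + 4*(6 + √3)) - 33540) = √((664 + (24 + 4*√3)) - 33540) = √((688 + 4*√3) - 33540) = √(-32852 + 4*√3)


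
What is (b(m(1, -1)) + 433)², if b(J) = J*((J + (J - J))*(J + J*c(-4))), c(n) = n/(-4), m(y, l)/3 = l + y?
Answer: 187489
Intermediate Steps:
m(y, l) = 3*l + 3*y (m(y, l) = 3*(l + y) = 3*l + 3*y)
c(n) = -n/4 (c(n) = n*(-¼) = -n/4)
b(J) = 2*J³ (b(J) = J*((J + (J - J))*(J + J*(-¼*(-4)))) = J*((J + 0)*(J + J*1)) = J*(J*(J + J)) = J*(J*(2*J)) = J*(2*J²) = 2*J³)
(b(m(1, -1)) + 433)² = (2*(3*(-1) + 3*1)³ + 433)² = (2*(-3 + 3)³ + 433)² = (2*0³ + 433)² = (2*0 + 433)² = (0 + 433)² = 433² = 187489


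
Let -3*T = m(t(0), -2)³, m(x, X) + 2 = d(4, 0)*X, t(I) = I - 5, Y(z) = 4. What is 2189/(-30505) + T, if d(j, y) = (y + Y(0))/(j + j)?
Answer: 272356/30505 ≈ 8.9282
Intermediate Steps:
t(I) = -5 + I
d(j, y) = (4 + y)/(2*j) (d(j, y) = (y + 4)/(j + j) = (4 + y)/((2*j)) = (4 + y)*(1/(2*j)) = (4 + y)/(2*j))
m(x, X) = -2 + X/2 (m(x, X) = -2 + ((½)*(4 + 0)/4)*X = -2 + ((½)*(¼)*4)*X = -2 + X/2)
T = 9 (T = -(-2 + (½)*(-2))³/3 = -(-2 - 1)³/3 = -⅓*(-3)³ = -⅓*(-27) = 9)
2189/(-30505) + T = 2189/(-30505) + 9 = 2189*(-1/30505) + 9 = -2189/30505 + 9 = 272356/30505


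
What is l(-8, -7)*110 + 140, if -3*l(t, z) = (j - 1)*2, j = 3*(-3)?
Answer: 2620/3 ≈ 873.33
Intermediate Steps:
j = -9
l(t, z) = 20/3 (l(t, z) = -(-9 - 1)*2/3 = -(-10)*2/3 = -⅓*(-20) = 20/3)
l(-8, -7)*110 + 140 = (20/3)*110 + 140 = 2200/3 + 140 = 2620/3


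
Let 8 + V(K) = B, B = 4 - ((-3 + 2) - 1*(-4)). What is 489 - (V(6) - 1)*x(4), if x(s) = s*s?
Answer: 617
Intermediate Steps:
x(s) = s²
B = 1 (B = 4 - (-1 + 4) = 4 - 1*3 = 4 - 3 = 1)
V(K) = -7 (V(K) = -8 + 1 = -7)
489 - (V(6) - 1)*x(4) = 489 - (-7 - 1)*4² = 489 - (-8)*16 = 489 - 1*(-128) = 489 + 128 = 617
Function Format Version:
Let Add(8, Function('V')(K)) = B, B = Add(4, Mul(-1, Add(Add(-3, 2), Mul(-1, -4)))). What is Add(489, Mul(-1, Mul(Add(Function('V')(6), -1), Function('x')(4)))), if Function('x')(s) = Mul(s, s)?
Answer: 617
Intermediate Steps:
Function('x')(s) = Pow(s, 2)
B = 1 (B = Add(4, Mul(-1, Add(-1, 4))) = Add(4, Mul(-1, 3)) = Add(4, -3) = 1)
Function('V')(K) = -7 (Function('V')(K) = Add(-8, 1) = -7)
Add(489, Mul(-1, Mul(Add(Function('V')(6), -1), Function('x')(4)))) = Add(489, Mul(-1, Mul(Add(-7, -1), Pow(4, 2)))) = Add(489, Mul(-1, Mul(-8, 16))) = Add(489, Mul(-1, -128)) = Add(489, 128) = 617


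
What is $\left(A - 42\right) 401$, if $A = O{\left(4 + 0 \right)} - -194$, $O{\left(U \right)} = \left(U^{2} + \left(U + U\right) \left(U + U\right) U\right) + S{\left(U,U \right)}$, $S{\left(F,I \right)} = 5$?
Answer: $172029$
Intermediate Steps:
$O{\left(U \right)} = 5 + U^{2} + 4 U^{3}$ ($O{\left(U \right)} = \left(U^{2} + \left(U + U\right) \left(U + U\right) U\right) + 5 = \left(U^{2} + 2 U 2 U U\right) + 5 = \left(U^{2} + 4 U^{2} U\right) + 5 = \left(U^{2} + 4 U^{3}\right) + 5 = 5 + U^{2} + 4 U^{3}$)
$A = 471$ ($A = \left(5 + \left(4 + 0\right)^{2} + 4 \left(4 + 0\right)^{3}\right) - -194 = \left(5 + 4^{2} + 4 \cdot 4^{3}\right) + 194 = \left(5 + 16 + 4 \cdot 64\right) + 194 = \left(5 + 16 + 256\right) + 194 = 277 + 194 = 471$)
$\left(A - 42\right) 401 = \left(471 - 42\right) 401 = 429 \cdot 401 = 172029$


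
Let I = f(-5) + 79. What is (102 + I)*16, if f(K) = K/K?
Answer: 2912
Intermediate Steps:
f(K) = 1
I = 80 (I = 1 + 79 = 80)
(102 + I)*16 = (102 + 80)*16 = 182*16 = 2912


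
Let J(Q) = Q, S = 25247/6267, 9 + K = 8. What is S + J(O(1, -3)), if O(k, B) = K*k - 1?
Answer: 12713/6267 ≈ 2.0286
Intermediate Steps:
K = -1 (K = -9 + 8 = -1)
O(k, B) = -1 - k (O(k, B) = -k - 1 = -1 - k)
S = 25247/6267 (S = 25247*(1/6267) = 25247/6267 ≈ 4.0286)
S + J(O(1, -3)) = 25247/6267 + (-1 - 1*1) = 25247/6267 + (-1 - 1) = 25247/6267 - 2 = 12713/6267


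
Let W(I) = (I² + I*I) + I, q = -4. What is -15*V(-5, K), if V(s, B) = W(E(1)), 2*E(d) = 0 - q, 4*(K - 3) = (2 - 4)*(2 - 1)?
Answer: -150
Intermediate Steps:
K = 5/2 (K = 3 + ((2 - 4)*(2 - 1))/4 = 3 + (-2*1)/4 = 3 + (¼)*(-2) = 3 - ½ = 5/2 ≈ 2.5000)
E(d) = 2 (E(d) = (0 - 1*(-4))/2 = (0 + 4)/2 = (½)*4 = 2)
W(I) = I + 2*I² (W(I) = (I² + I²) + I = 2*I² + I = I + 2*I²)
V(s, B) = 10 (V(s, B) = 2*(1 + 2*2) = 2*(1 + 4) = 2*5 = 10)
-15*V(-5, K) = -15*10 = -150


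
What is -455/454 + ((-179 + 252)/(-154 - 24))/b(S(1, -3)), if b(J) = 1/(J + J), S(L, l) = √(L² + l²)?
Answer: -455/454 - 73*√10/89 ≈ -3.5960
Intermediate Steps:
b(J) = 1/(2*J)
-455/454 + ((-179 + 252)/(-154 - 24))/b(S(1, -3)) = -455/454 + ((-179 + 252)/(-154 - 24))/((1/(2*(√(1² + (-3)²))))) = -455*1/454 + (73/(-178))/((1/(2*(√(1 + 9))))) = -455/454 + (73*(-1/178))/((1/(2*(√10)))) = -455/454 - 73*2*√10/178 = -455/454 - 73*√10/89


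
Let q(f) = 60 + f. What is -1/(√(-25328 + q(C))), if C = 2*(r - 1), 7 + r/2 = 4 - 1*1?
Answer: I*√25286/25286 ≈ 0.0062887*I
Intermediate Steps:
r = -8 (r = -14 + 2*(4 - 1*1) = -14 + 2*(4 - 1) = -14 + 2*3 = -14 + 6 = -8)
C = -18 (C = 2*(-8 - 1) = 2*(-9) = -18)
-1/(√(-25328 + q(C))) = -1/(√(-25328 + (60 - 18))) = -1/(√(-25328 + 42)) = -1/(√(-25286)) = -1/(I*√25286) = -(-1)*I*√25286/25286 = I*√25286/25286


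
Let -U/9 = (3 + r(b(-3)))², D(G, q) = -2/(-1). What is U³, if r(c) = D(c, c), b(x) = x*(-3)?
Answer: -11390625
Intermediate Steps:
b(x) = -3*x
D(G, q) = 2 (D(G, q) = -2*(-1) = 2)
r(c) = 2
U = -225 (U = -9*(3 + 2)² = -9*5² = -9*25 = -225)
U³ = (-225)³ = -11390625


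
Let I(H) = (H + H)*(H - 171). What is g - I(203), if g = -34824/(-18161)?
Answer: -235912888/18161 ≈ -12990.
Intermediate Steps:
g = 34824/18161 (g = -34824*(-1/18161) = 34824/18161 ≈ 1.9175)
I(H) = 2*H*(-171 + H) (I(H) = (2*H)*(-171 + H) = 2*H*(-171 + H))
g - I(203) = 34824/18161 - 2*203*(-171 + 203) = 34824/18161 - 2*203*32 = 34824/18161 - 1*12992 = 34824/18161 - 12992 = -235912888/18161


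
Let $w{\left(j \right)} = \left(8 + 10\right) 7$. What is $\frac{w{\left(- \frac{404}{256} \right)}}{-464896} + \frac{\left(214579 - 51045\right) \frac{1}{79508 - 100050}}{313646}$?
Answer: $- \frac{110979216887}{374410742262784} \approx -0.00029641$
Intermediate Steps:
$w{\left(j \right)} = 126$ ($w{\left(j \right)} = 18 \cdot 7 = 126$)
$\frac{w{\left(- \frac{404}{256} \right)}}{-464896} + \frac{\left(214579 - 51045\right) \frac{1}{79508 - 100050}}{313646} = \frac{126}{-464896} + \frac{\left(214579 - 51045\right) \frac{1}{79508 - 100050}}{313646} = 126 \left(- \frac{1}{464896}\right) + \frac{163534}{-20542} \cdot \frac{1}{313646} = - \frac{63}{232448} + 163534 \left(- \frac{1}{20542}\right) \frac{1}{313646} = - \frac{63}{232448} - \frac{81767}{3221458066} = - \frac{110979216887}{374410742262784}$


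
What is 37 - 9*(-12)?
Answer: 145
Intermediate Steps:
37 - 9*(-12) = 37 + 108 = 145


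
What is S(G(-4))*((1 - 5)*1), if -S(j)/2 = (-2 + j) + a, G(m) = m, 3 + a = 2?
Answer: -56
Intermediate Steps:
a = -1 (a = -3 + 2 = -1)
S(j) = 6 - 2*j (S(j) = -2*((-2 + j) - 1) = -2*(-3 + j) = 6 - 2*j)
S(G(-4))*((1 - 5)*1) = (6 - 2*(-4))*((1 - 5)*1) = (6 + 8)*(-4*1) = 14*(-4) = -56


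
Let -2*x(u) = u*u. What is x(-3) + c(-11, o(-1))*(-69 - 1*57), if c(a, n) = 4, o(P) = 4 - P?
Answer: -1017/2 ≈ -508.50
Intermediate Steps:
x(u) = -u**2/2 (x(u) = -u*u/2 = -u**2/2)
x(-3) + c(-11, o(-1))*(-69 - 1*57) = -1/2*(-3)**2 + 4*(-69 - 1*57) = -1/2*9 + 4*(-69 - 57) = -9/2 + 4*(-126) = -9/2 - 504 = -1017/2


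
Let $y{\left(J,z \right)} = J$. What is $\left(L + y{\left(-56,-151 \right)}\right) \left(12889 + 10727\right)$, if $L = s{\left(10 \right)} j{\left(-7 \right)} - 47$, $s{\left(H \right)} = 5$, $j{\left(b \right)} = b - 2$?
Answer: $-3495168$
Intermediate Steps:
$j{\left(b \right)} = -2 + b$
$L = -92$ ($L = 5 \left(-2 - 7\right) - 47 = 5 \left(-9\right) - 47 = -45 - 47 = -92$)
$\left(L + y{\left(-56,-151 \right)}\right) \left(12889 + 10727\right) = \left(-92 - 56\right) \left(12889 + 10727\right) = \left(-148\right) 23616 = -3495168$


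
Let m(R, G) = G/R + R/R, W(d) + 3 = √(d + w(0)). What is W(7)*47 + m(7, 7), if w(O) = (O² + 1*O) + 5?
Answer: -139 + 94*√3 ≈ 23.813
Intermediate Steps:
w(O) = 5 + O + O² (w(O) = (O² + O) + 5 = (O + O²) + 5 = 5 + O + O²)
W(d) = -3 + √(5 + d) (W(d) = -3 + √(d + (5 + 0 + 0²)) = -3 + √(d + (5 + 0 + 0)) = -3 + √(d + 5) = -3 + √(5 + d))
m(R, G) = 1 + G/R (m(R, G) = G/R + 1 = 1 + G/R)
W(7)*47 + m(7, 7) = (-3 + √(5 + 7))*47 + (7 + 7)/7 = (-3 + √12)*47 + (⅐)*14 = (-3 + 2*√3)*47 + 2 = (-141 + 94*√3) + 2 = -139 + 94*√3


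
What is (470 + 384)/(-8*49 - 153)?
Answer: -854/545 ≈ -1.5670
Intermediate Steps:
(470 + 384)/(-8*49 - 153) = 854/(-392 - 153) = 854/(-545) = 854*(-1/545) = -854/545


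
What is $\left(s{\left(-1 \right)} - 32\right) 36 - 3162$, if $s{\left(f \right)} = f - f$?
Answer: $-4314$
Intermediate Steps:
$s{\left(f \right)} = 0$
$\left(s{\left(-1 \right)} - 32\right) 36 - 3162 = \left(0 - 32\right) 36 - 3162 = \left(-32\right) 36 - 3162 = -1152 - 3162 = -4314$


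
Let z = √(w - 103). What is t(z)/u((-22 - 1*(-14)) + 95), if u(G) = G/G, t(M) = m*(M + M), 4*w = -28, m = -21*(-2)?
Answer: 84*I*√110 ≈ 881.0*I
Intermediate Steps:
m = 42
w = -7 (w = (¼)*(-28) = -7)
z = I*√110 (z = √(-7 - 103) = √(-110) = I*√110 ≈ 10.488*I)
t(M) = 84*M (t(M) = 42*(M + M) = 42*(2*M) = 84*M)
u(G) = 1
t(z)/u((-22 - 1*(-14)) + 95) = (84*(I*√110))/1 = (84*I*√110)*1 = 84*I*√110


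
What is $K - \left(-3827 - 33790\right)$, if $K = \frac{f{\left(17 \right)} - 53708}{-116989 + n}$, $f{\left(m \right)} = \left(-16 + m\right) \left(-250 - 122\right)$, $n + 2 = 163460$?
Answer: $\frac{1747970293}{46469} \approx 37616.0$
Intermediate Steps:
$n = 163458$ ($n = -2 + 163460 = 163458$)
$f{\left(m \right)} = 5952 - 372 m$ ($f{\left(m \right)} = \left(-16 + m\right) \left(-372\right) = 5952 - 372 m$)
$K = - \frac{54080}{46469}$ ($K = \frac{\left(5952 - 6324\right) - 53708}{-116989 + 163458} = \frac{\left(5952 - 6324\right) - 53708}{46469} = \left(-372 - 53708\right) \frac{1}{46469} = \left(-54080\right) \frac{1}{46469} = - \frac{54080}{46469} \approx -1.1638$)
$K - \left(-3827 - 33790\right) = - \frac{54080}{46469} - \left(-3827 - 33790\right) = - \frac{54080}{46469} - -37617 = - \frac{54080}{46469} + 37617 = \frac{1747970293}{46469}$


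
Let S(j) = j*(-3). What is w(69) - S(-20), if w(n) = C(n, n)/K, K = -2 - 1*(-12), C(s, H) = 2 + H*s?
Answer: 4163/10 ≈ 416.30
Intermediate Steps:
S(j) = -3*j
K = 10 (K = -2 + 12 = 10)
w(n) = ⅕ + n²/10 (w(n) = (2 + n*n)/10 = (2 + n²)*(⅒) = ⅕ + n²/10)
w(69) - S(-20) = (⅕ + (⅒)*69²) - (-3)*(-20) = (⅕ + (⅒)*4761) - 1*60 = (⅕ + 4761/10) - 60 = 4763/10 - 60 = 4163/10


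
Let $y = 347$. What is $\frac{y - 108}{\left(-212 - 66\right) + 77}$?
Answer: $- \frac{239}{201} \approx -1.1891$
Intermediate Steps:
$\frac{y - 108}{\left(-212 - 66\right) + 77} = \frac{347 - 108}{\left(-212 - 66\right) + 77} = \frac{239}{\left(-212 - 66\right) + 77} = \frac{239}{-278 + 77} = \frac{239}{-201} = 239 \left(- \frac{1}{201}\right) = - \frac{239}{201}$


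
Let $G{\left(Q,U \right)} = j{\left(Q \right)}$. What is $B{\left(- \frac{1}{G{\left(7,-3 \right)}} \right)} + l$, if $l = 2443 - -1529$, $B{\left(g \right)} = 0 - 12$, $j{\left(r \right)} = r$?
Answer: $3960$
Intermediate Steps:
$G{\left(Q,U \right)} = Q$
$B{\left(g \right)} = -12$ ($B{\left(g \right)} = 0 - 12 = -12$)
$l = 3972$ ($l = 2443 + 1529 = 3972$)
$B{\left(- \frac{1}{G{\left(7,-3 \right)}} \right)} + l = -12 + 3972 = 3960$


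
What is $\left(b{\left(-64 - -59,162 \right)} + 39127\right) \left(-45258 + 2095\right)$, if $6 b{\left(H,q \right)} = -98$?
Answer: $- \frac{5064401116}{3} \approx -1.6881 \cdot 10^{9}$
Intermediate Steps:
$b{\left(H,q \right)} = - \frac{49}{3}$ ($b{\left(H,q \right)} = \frac{1}{6} \left(-98\right) = - \frac{49}{3}$)
$\left(b{\left(-64 - -59,162 \right)} + 39127\right) \left(-45258 + 2095\right) = \left(- \frac{49}{3} + 39127\right) \left(-45258 + 2095\right) = \frac{117332}{3} \left(-43163\right) = - \frac{5064401116}{3}$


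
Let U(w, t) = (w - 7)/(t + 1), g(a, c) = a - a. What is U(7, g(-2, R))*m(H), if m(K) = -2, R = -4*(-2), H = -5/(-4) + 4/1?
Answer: 0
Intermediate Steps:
H = 21/4 (H = -5*(-¼) + 4*1 = 5/4 + 4 = 21/4 ≈ 5.2500)
R = 8
g(a, c) = 0
U(w, t) = (-7 + w)/(1 + t)
U(7, g(-2, R))*m(H) = ((-7 + 7)/(1 + 0))*(-2) = (0/1)*(-2) = (1*0)*(-2) = 0*(-2) = 0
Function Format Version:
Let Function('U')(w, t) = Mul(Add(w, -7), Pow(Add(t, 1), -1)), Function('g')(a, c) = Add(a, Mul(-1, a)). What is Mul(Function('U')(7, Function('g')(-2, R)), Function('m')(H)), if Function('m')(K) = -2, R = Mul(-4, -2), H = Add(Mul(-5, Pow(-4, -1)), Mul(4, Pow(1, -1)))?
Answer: 0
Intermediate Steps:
H = Rational(21, 4) (H = Add(Mul(-5, Rational(-1, 4)), Mul(4, 1)) = Add(Rational(5, 4), 4) = Rational(21, 4) ≈ 5.2500)
R = 8
Function('g')(a, c) = 0
Function('U')(w, t) = Mul(Pow(Add(1, t), -1), Add(-7, w)) (Function('U')(w, t) = Mul(Add(-7, w), Pow(Add(1, t), -1)) = Mul(Pow(Add(1, t), -1), Add(-7, w)))
Mul(Function('U')(7, Function('g')(-2, R)), Function('m')(H)) = Mul(Mul(Pow(Add(1, 0), -1), Add(-7, 7)), -2) = Mul(Mul(Pow(1, -1), 0), -2) = Mul(Mul(1, 0), -2) = Mul(0, -2) = 0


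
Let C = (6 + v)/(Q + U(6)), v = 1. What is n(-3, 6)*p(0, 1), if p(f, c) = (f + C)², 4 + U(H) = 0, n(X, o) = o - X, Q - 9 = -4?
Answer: 441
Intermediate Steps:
Q = 5 (Q = 9 - 4 = 5)
U(H) = -4 (U(H) = -4 + 0 = -4)
C = 7 (C = (6 + 1)/(5 - 4) = 7/1 = 7*1 = 7)
p(f, c) = (7 + f)² (p(f, c) = (f + 7)² = (7 + f)²)
n(-3, 6)*p(0, 1) = (6 - 1*(-3))*(7 + 0)² = (6 + 3)*7² = 9*49 = 441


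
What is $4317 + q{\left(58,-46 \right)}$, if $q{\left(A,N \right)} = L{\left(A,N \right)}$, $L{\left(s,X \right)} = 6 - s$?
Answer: $4265$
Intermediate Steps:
$q{\left(A,N \right)} = 6 - A$
$4317 + q{\left(58,-46 \right)} = 4317 + \left(6 - 58\right) = 4317 - 52 = 4265$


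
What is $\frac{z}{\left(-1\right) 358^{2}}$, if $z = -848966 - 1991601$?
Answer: $\frac{2840567}{128164} \approx 22.164$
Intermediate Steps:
$z = -2840567$
$\frac{z}{\left(-1\right) 358^{2}} = - \frac{2840567}{\left(-1\right) 358^{2}} = - \frac{2840567}{\left(-1\right) 128164} = - \frac{2840567}{-128164} = \left(-2840567\right) \left(- \frac{1}{128164}\right) = \frac{2840567}{128164}$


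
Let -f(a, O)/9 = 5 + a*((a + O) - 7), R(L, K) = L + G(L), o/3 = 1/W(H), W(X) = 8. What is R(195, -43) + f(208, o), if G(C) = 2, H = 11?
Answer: -376822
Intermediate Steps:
o = 3/8 ≈ 0.37500
R(L, K) = 2 + L (R(L, K) = L + 2 = 2 + L)
f(a, O) = -45 - 9*a*(-7 + O + a) (f(a, O) = -9*(5 + a*((a + O) - 7)) = -9*(5 + a*((O + a) - 7)) = -9*(5 + a*(-7 + O + a)) = -45 - 9*a*(-7 + O + a))
R(195, -43) + f(208, o) = (2 + 195) + (-45 - 9*208² + 63*208 - 9*3/8*208) = 197 + (-45 - 9*43264 + 13104 - 702) = 197 + (-45 - 389376 + 13104 - 702) = 197 - 377019 = -376822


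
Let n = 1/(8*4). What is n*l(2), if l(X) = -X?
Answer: -1/16 ≈ -0.062500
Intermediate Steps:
n = 1/32 ≈ 0.031250
n*l(2) = (-1*2)/32 = (1/32)*(-2) = -1/16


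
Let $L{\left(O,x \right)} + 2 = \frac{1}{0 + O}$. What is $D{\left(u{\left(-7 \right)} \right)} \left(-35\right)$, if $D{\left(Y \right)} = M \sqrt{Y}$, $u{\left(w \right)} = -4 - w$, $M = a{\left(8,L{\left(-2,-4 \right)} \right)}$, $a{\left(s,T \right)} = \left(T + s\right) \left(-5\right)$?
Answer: $\frac{1925 \sqrt{3}}{2} \approx 1667.1$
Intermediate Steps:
$L{\left(O,x \right)} = -2 + \frac{1}{O}$ ($L{\left(O,x \right)} = -2 + \frac{1}{0 + O} = -2 + \frac{1}{O}$)
$a{\left(s,T \right)} = - 5 T - 5 s$
$M = - \frac{55}{2}$ ($M = - 5 \left(-2 + \frac{1}{-2}\right) - 40 = - 5 \left(-2 - \frac{1}{2}\right) - 40 = \left(-5\right) \left(- \frac{5}{2}\right) - 40 = \frac{25}{2} - 40 = - \frac{55}{2} \approx -27.5$)
$D{\left(Y \right)} = - \frac{55 \sqrt{Y}}{2}$
$D{\left(u{\left(-7 \right)} \right)} \left(-35\right) = - \frac{55 \sqrt{-4 - -7}}{2} \left(-35\right) = - \frac{55 \sqrt{-4 + 7}}{2} \left(-35\right) = - \frac{55 \sqrt{3}}{2} \left(-35\right) = \frac{1925 \sqrt{3}}{2}$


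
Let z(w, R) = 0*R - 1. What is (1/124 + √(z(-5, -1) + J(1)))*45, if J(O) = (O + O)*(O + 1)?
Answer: 45/124 + 45*√3 ≈ 78.305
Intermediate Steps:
z(w, R) = -1 (z(w, R) = 0 - 1 = -1)
J(O) = 2*O*(1 + O) (J(O) = (2*O)*(1 + O) = 2*O*(1 + O))
(1/124 + √(z(-5, -1) + J(1)))*45 = (1/124 + √(-1 + 2*1*(1 + 1)))*45 = (1/124 + √(-1 + 2*1*2))*45 = (1/124 + √(-1 + 4))*45 = (1/124 + √3)*45 = 45/124 + 45*√3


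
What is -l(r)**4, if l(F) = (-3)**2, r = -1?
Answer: -6561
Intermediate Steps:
l(F) = 9
-l(r)**4 = -1*9**4 = -1*6561 = -6561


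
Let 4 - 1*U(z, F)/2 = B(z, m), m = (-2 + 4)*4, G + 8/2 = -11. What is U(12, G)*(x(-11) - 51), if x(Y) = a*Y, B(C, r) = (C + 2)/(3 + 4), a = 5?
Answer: -424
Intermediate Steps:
G = -15 (G = -4 - 11 = -15)
m = 8 (m = 2*4 = 8)
B(C, r) = 2/7 + C/7 (B(C, r) = (2 + C)/7 = (2 + C)*(⅐) = 2/7 + C/7)
x(Y) = 5*Y
U(z, F) = 52/7 - 2*z/7 (U(z, F) = 8 - 2*(2/7 + z/7) = 8 + (-4/7 - 2*z/7) = 52/7 - 2*z/7)
U(12, G)*(x(-11) - 51) = (52/7 - 2/7*12)*(5*(-11) - 51) = (52/7 - 24/7)*(-55 - 51) = 4*(-106) = -424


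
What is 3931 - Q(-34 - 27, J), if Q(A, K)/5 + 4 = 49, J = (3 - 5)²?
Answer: 3706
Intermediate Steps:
J = 4 (J = (-2)² = 4)
Q(A, K) = 225 (Q(A, K) = -20 + 5*49 = -20 + 245 = 225)
3931 - Q(-34 - 27, J) = 3931 - 1*225 = 3931 - 225 = 3706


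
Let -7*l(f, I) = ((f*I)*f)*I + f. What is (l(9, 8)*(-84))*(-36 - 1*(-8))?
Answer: -1744848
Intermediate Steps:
l(f, I) = -f/7 - I²*f²/7 (l(f, I) = -(((f*I)*f)*I + f)/7 = -(((I*f)*f)*I + f)/7 = -((I*f²)*I + f)/7 = -(I²*f² + f)/7 = -(f + I²*f²)/7 = -f/7 - I²*f²/7)
(l(9, 8)*(-84))*(-36 - 1*(-8)) = (-⅐*9*(1 + 9*8²)*(-84))*(-36 - 1*(-8)) = (-⅐*9*(1 + 9*64)*(-84))*(-36 + 8) = (-⅐*9*(1 + 576)*(-84))*(-28) = (-⅐*9*577*(-84))*(-28) = -5193/7*(-84)*(-28) = 62316*(-28) = -1744848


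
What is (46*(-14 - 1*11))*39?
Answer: -44850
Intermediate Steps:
(46*(-14 - 1*11))*39 = (46*(-14 - 11))*39 = (46*(-25))*39 = -1150*39 = -44850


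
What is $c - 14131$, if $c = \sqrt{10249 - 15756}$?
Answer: $-14131 + i \sqrt{5507} \approx -14131.0 + 74.209 i$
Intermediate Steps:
$c = i \sqrt{5507}$ ($c = \sqrt{-5507} = i \sqrt{5507} \approx 74.209 i$)
$c - 14131 = i \sqrt{5507} - 14131 = -14131 + i \sqrt{5507}$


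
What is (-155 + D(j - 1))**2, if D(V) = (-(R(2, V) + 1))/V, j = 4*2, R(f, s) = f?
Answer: 1183744/49 ≈ 24158.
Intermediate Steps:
j = 8
D(V) = -3/V (D(V) = (-(2 + 1))/V = (-1*3)/V = -3/V)
(-155 + D(j - 1))**2 = (-155 - 3/(8 - 1))**2 = (-155 - 3/7)**2 = (-1088/7)**2 = 1183744/49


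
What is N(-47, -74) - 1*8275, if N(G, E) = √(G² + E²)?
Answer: -8275 + √7685 ≈ -8187.3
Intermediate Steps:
N(G, E) = √(E² + G²)
N(-47, -74) - 1*8275 = √((-74)² + (-47)²) - 1*8275 = √(5476 + 2209) - 8275 = √7685 - 8275 = -8275 + √7685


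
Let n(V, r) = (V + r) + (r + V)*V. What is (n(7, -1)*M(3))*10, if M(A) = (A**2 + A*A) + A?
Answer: 10080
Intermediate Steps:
M(A) = A + 2*A**2 (M(A) = (A**2 + A**2) + A = 2*A**2 + A = A + 2*A**2)
n(V, r) = V + r + V*(V + r) (n(V, r) = (V + r) + (V + r)*V = (V + r) + V*(V + r) = V + r + V*(V + r))
(n(7, -1)*M(3))*10 = ((7 - 1 + 7**2 + 7*(-1))*(3*(1 + 2*3)))*10 = ((7 - 1 + 49 - 7)*(3*(1 + 6)))*10 = (48*(3*7))*10 = (48*21)*10 = 1008*10 = 10080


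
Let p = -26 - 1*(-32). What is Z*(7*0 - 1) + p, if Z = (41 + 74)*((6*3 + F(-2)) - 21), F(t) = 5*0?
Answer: 351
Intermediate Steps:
F(t) = 0
Z = -345 (Z = (41 + 74)*((6*3 + 0) - 21) = 115*((18 + 0) - 21) = 115*(18 - 21) = 115*(-3) = -345)
p = 6 (p = -26 + 32 = 6)
Z*(7*0 - 1) + p = -345*(7*0 - 1) + 6 = -345*(0 - 1) + 6 = -345*(-1) + 6 = 345 + 6 = 351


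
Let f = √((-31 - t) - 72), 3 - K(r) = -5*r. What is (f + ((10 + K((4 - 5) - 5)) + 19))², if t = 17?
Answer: -116 + 8*I*√30 ≈ -116.0 + 43.818*I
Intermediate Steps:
K(r) = 3 + 5*r (K(r) = 3 - (-5)*r = 3 + 5*r)
f = 2*I*√30 (f = √((-31 - 1*17) - 72) = √((-31 - 17) - 72) = √(-48 - 72) = √(-120) = 2*I*√30 ≈ 10.954*I)
(f + ((10 + K((4 - 5) - 5)) + 19))² = (2*I*√30 + ((10 + (3 + 5*((4 - 5) - 5))) + 19))² = (2*I*√30 + ((10 + (3 + 5*(-1 - 5))) + 19))² = (2*I*√30 + ((10 + (3 + 5*(-6))) + 19))² = (2*I*√30 + ((10 + (3 - 30)) + 19))² = (2*I*√30 + ((10 - 27) + 19))² = (2*I*√30 + (-17 + 19))² = (2*I*√30 + 2)² = (2 + 2*I*√30)²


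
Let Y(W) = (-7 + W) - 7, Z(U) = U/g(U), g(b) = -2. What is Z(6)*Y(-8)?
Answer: 66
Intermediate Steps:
Z(U) = -U/2 (Z(U) = U/(-2) = U*(-½) = -U/2)
Y(W) = -14 + W
Z(6)*Y(-8) = (-½*6)*(-14 - 8) = -3*(-22) = 66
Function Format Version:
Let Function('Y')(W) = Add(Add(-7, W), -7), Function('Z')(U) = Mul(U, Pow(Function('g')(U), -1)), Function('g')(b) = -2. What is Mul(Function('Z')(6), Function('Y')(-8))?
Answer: 66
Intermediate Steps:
Function('Z')(U) = Mul(Rational(-1, 2), U) (Function('Z')(U) = Mul(U, Pow(-2, -1)) = Mul(U, Rational(-1, 2)) = Mul(Rational(-1, 2), U))
Function('Y')(W) = Add(-14, W)
Mul(Function('Z')(6), Function('Y')(-8)) = Mul(Mul(Rational(-1, 2), 6), Add(-14, -8)) = Mul(-3, -22) = 66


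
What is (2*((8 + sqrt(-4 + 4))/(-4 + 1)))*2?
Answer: -32/3 ≈ -10.667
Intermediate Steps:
(2*((8 + sqrt(-4 + 4))/(-4 + 1)))*2 = (2*((8 + sqrt(0))/(-3)))*2 = (2*((8 + 0)*(-1/3)))*2 = (2*(8*(-1/3)))*2 = (2*(-8/3))*2 = -16/3*2 = -32/3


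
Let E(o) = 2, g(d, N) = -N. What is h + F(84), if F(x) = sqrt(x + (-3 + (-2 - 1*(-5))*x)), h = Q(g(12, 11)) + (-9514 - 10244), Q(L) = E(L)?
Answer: -19756 + 3*sqrt(37) ≈ -19738.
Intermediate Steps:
Q(L) = 2
h = -19756 (h = 2 + (-9514 - 10244) = 2 - 19758 = -19756)
F(x) = sqrt(-3 + 4*x) (F(x) = sqrt(x + (-3 + (-2 + 5)*x)) = sqrt(x + (-3 + 3*x)) = sqrt(-3 + 4*x))
h + F(84) = -19756 + sqrt(-3 + 4*84) = -19756 + sqrt(-3 + 336) = -19756 + sqrt(333) = -19756 + 3*sqrt(37)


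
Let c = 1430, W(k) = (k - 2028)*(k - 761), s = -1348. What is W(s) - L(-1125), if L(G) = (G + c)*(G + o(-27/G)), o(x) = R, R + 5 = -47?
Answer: 7478969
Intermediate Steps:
R = -52 (R = -5 - 47 = -52)
o(x) = -52
W(k) = (-2028 + k)*(-761 + k)
L(G) = (-52 + G)*(1430 + G) (L(G) = (G + 1430)*(G - 52) = (1430 + G)*(-52 + G) = (-52 + G)*(1430 + G))
W(s) - L(-1125) = (1543308 + (-1348)² - 2789*(-1348)) - (-74360 + (-1125)² + 1378*(-1125)) = (1543308 + 1817104 + 3759572) - (-74360 + 1265625 - 1550250) = 7119984 - 1*(-358985) = 7119984 + 358985 = 7478969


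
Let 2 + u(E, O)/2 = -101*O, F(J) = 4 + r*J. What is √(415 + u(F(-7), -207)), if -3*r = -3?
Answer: 5*√1689 ≈ 205.49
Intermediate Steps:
r = 1 (r = -⅓*(-3) = 1)
F(J) = 4 + J (F(J) = 4 + 1*J = 4 + J)
u(E, O) = -4 - 202*O (u(E, O) = -4 + 2*(-101*O) = -4 - 202*O)
√(415 + u(F(-7), -207)) = √(415 + (-4 - 202*(-207))) = √(415 + (-4 + 41814)) = √(415 + 41810) = √42225 = 5*√1689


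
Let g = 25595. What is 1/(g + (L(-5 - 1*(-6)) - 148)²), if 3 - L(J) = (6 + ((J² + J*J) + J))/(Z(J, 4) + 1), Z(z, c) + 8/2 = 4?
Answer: 1/49311 ≈ 2.0279e-5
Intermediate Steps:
Z(z, c) = 0 (Z(z, c) = -4 + 4 = 0)
L(J) = -3 - J - 2*J² (L(J) = 3 - (6 + ((J² + J*J) + J))/(0 + 1) = 3 - (6 + ((J² + J²) + J))/1 = 3 - (6 + (2*J² + J)) = 3 - (6 + (J + 2*J²)) = 3 - (6 + J + 2*J²) = 3 + (-6 - J - 2*J²) = -3 - J - 2*J²)
1/(g + (L(-5 - 1*(-6)) - 148)²) = 1/(25595 + ((-3 - (-5 - 1*(-6)) - 2*(-5 - 1*(-6))²) - 148)²) = 1/(25595 + ((-3 - (-5 + 6) - 2*(-5 + 6)²) - 148)²) = 1/(25595 + ((-3 - 1*1 - 2*1²) - 148)²) = 1/(25595 + ((-3 - 1 - 2*1) - 148)²) = 1/(25595 + ((-3 - 1 - 2) - 148)²) = 1/(25595 + (-6 - 148)²) = 1/(25595 + (-154)²) = 1/(25595 + 23716) = 1/49311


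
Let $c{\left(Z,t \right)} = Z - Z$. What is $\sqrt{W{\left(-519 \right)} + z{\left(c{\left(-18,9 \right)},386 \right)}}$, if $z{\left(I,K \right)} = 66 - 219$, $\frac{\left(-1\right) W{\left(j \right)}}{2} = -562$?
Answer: $\sqrt{971} \approx 31.161$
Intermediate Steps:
$W{\left(j \right)} = 1124$ ($W{\left(j \right)} = \left(-2\right) \left(-562\right) = 1124$)
$c{\left(Z,t \right)} = 0$
$z{\left(I,K \right)} = -153$
$\sqrt{W{\left(-519 \right)} + z{\left(c{\left(-18,9 \right)},386 \right)}} = \sqrt{1124 - 153} = \sqrt{971}$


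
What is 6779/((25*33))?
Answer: 6779/825 ≈ 8.2170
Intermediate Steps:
6779/((25*33)) = 6779/825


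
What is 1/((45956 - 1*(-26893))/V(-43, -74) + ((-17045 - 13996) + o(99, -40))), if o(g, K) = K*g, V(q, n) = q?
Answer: -43/1577892 ≈ -2.7252e-5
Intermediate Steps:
1/((45956 - 1*(-26893))/V(-43, -74) + ((-17045 - 13996) + o(99, -40))) = 1/((45956 - 1*(-26893))/(-43) + ((-17045 - 13996) - 40*99)) = 1/((45956 + 26893)*(-1/43) + (-31041 - 3960)) = 1/(72849*(-1/43) - 35001) = 1/(-72849/43 - 35001) = 1/(-1577892/43) = -43/1577892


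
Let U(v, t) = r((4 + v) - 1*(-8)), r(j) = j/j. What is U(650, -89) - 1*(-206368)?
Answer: 206369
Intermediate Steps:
r(j) = 1
U(v, t) = 1
U(650, -89) - 1*(-206368) = 1 - 1*(-206368) = 1 + 206368 = 206369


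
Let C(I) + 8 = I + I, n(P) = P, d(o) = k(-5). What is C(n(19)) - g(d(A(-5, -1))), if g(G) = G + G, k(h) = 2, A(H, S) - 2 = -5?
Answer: 26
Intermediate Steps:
A(H, S) = -3 (A(H, S) = 2 - 5 = -3)
d(o) = 2
g(G) = 2*G
C(I) = -8 + 2*I (C(I) = -8 + (I + I) = -8 + 2*I)
C(n(19)) - g(d(A(-5, -1))) = (-8 + 2*19) - 2*2 = (-8 + 38) - 1*4 = 30 - 4 = 26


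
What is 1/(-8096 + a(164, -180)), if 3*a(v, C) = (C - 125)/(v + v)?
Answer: -984/7966769 ≈ -0.00012351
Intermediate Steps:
a(v, C) = (-125 + C)/(6*v) (a(v, C) = ((C - 125)/(v + v))/3 = ((-125 + C)/((2*v)))/3 = ((-125 + C)*(1/(2*v)))/3 = ((-125 + C)/(2*v))/3 = (-125 + C)/(6*v))
1/(-8096 + a(164, -180)) = 1/(-8096 + (⅙)*(-125 - 180)/164) = 1/(-8096 + (⅙)*(1/164)*(-305)) = 1/(-8096 - 305/984) = 1/(-7966769/984) = -984/7966769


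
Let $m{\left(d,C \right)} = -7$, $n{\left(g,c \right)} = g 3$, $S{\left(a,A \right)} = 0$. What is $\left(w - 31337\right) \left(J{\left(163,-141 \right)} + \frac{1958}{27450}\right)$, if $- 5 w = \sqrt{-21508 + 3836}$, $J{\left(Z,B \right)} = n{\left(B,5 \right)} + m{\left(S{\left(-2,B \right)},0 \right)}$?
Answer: $\frac{184912460827}{13725} + \frac{554672474 i \sqrt{2}}{68625} \approx 1.3473 \cdot 10^{7} + 11431.0 i$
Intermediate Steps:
$n{\left(g,c \right)} = 3 g$
$J{\left(Z,B \right)} = -7 + 3 B$ ($J{\left(Z,B \right)} = 3 B - 7 = -7 + 3 B$)
$w = - \frac{94 i \sqrt{2}}{5}$ ($w = - \frac{\sqrt{-21508 + 3836}}{5} = - \frac{\sqrt{-17672}}{5} = - \frac{94 i \sqrt{2}}{5} \approx - 26.587 i$)
$\left(w - 31337\right) \left(J{\left(163,-141 \right)} + \frac{1958}{27450}\right) = \left(- \frac{94 i \sqrt{2}}{5} - 31337\right) \left(\left(-7 + 3 \left(-141\right)\right) + \frac{1958}{27450}\right) = \left(-31337 - \frac{94 i \sqrt{2}}{5}\right) \left(\left(-7 - 423\right) + 1958 \cdot \frac{1}{27450}\right) = \left(-31337 - \frac{94 i \sqrt{2}}{5}\right) \left(-430 + \frac{979}{13725}\right) = \left(-31337 - \frac{94 i \sqrt{2}}{5}\right) \left(- \frac{5900771}{13725}\right) = \frac{184912460827}{13725} + \frac{554672474 i \sqrt{2}}{68625}$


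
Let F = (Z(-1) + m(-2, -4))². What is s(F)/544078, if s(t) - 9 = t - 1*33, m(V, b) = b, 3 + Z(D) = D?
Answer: 20/272039 ≈ 7.3519e-5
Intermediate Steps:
Z(D) = -3 + D
F = 64 (F = ((-3 - 1) - 4)² = (-4 - 4)² = (-8)² = 64)
s(t) = -24 + t (s(t) = 9 + (t - 1*33) = 9 + (t - 33) = 9 + (-33 + t) = -24 + t)
s(F)/544078 = (-24 + 64)/544078 = 40*(1/544078) = 20/272039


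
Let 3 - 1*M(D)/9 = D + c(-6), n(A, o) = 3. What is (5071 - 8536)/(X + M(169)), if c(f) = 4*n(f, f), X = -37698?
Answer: 231/2620 ≈ 0.088168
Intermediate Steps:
c(f) = 12 (c(f) = 4*3 = 12)
M(D) = -81 - 9*D (M(D) = 27 - 9*(D + 12) = 27 - 9*(12 + D) = 27 + (-108 - 9*D) = -81 - 9*D)
(5071 - 8536)/(X + M(169)) = (5071 - 8536)/(-37698 + (-81 - 9*169)) = -3465/(-37698 + (-81 - 1521)) = -3465/(-37698 - 1602) = -3465/(-39300) = -3465*(-1/39300) = 231/2620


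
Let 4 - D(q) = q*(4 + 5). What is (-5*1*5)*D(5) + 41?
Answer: 1066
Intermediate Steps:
D(q) = 4 - 9*q (D(q) = 4 - q*(4 + 5) = 4 - q*9 = 4 - 9*q)
(-5*1*5)*D(5) + 41 = (-5*1*5)*(4 - 9*5) + 41 = (-5*5)*(4 - 45) + 41 = -25*(-41) + 41 = 1025 + 41 = 1066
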